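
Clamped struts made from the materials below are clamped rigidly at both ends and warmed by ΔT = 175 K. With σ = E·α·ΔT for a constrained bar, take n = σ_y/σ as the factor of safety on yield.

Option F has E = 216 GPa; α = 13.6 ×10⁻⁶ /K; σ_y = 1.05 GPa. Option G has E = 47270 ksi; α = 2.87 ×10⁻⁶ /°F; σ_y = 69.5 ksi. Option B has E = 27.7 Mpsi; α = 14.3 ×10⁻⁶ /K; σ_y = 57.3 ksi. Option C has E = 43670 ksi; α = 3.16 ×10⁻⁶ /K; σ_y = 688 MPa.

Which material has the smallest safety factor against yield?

option B

Per material, after unit conversion:
  option F: E = 216.0, α = 13.6, σ_y = 1050 → σ = 514 MPa, n = 2.04
  option G: E = 325.9, α = 5.17, σ_y = 479.2 → σ = 295 MPa, n = 1.63
  option B: E = 191.0, α = 14.3, σ_y = 395.1 → σ = 478 MPa, n = 0.827
  option C: E = 301.1, α = 3.16, σ_y = 688.0 → σ = 167 MPa, n = 4.13
Smallest n: option B with n = 0.827.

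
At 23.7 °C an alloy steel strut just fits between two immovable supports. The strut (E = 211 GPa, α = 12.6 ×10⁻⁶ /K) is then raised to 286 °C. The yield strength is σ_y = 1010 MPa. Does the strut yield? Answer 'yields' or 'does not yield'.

does not yield

ΔT = 262.3 K. Constrained thermal stress σ = E·α·ΔT = 211.0×10³ MPa × 12.6×10⁻⁶ × 262.3 = 697 MPa (compressive).
Compare to σ_y = 1010 MPa: σ < σ_y, so it does not yield.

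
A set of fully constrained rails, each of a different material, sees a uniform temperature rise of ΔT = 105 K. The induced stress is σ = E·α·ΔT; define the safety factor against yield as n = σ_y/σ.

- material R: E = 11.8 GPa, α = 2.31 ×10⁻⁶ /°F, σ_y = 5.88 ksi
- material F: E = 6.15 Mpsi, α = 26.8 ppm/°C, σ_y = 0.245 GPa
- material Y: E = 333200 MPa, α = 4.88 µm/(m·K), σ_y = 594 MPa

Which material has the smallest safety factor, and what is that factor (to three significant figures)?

material F, n = 2.05

Per material, after unit conversion:
  material R: E = 11.80, α = 4.16, σ_y = 40.54 → σ = 5.15 MPa, n = 7.87
  material F: E = 42.40, α = 26.8, σ_y = 245.0 → σ = 119 MPa, n = 2.05
  material Y: E = 333.2, α = 4.88, σ_y = 594.0 → σ = 171 MPa, n = 3.48
The minimum is material F at n = 2.05.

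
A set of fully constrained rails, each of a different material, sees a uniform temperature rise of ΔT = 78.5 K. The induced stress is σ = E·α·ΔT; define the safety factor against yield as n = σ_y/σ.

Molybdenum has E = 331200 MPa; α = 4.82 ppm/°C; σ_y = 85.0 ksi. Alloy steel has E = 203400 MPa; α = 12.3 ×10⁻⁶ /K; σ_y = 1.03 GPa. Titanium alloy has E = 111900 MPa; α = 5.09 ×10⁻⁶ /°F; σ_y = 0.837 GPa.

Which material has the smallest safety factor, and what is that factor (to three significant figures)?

molybdenum, n = 4.68

With everything in SI (GPa, ×10⁻⁶/K, MPa):
  molybdenum: E = 331.2, α = 4.82, σ_y = 586.1 → σ = 125 MPa, n = 4.68
  alloy steel: E = 203.4, α = 12.3, σ_y = 1030 → σ = 196 MPa, n = 5.24
  titanium alloy: E = 111.9, α = 9.16, σ_y = 837.0 → σ = 80.5 MPa, n = 10.4
The minimum is molybdenum at n = 4.68.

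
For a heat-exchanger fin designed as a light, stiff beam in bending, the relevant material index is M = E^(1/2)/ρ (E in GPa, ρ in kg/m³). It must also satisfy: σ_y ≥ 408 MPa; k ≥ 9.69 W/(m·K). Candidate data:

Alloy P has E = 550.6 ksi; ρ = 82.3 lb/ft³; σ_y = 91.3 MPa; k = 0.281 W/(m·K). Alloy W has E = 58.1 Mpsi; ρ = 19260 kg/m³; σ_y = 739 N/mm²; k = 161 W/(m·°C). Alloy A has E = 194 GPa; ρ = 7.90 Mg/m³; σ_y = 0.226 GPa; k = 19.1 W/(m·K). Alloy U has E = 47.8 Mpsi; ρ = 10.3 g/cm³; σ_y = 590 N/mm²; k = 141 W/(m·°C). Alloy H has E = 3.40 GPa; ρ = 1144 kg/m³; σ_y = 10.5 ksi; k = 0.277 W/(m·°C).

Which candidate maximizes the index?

alloy U

Screen on constraints: σ_y ≥ 408 MPa; k ≥ 9.69 W/(m·K). Survivors: alloy W, alloy U.
In SI units:
  alloy W: E = 400.6 GPa, ρ = 19260 kg/m³
  alloy U: E = 329.6 GPa, ρ = 10300 kg/m³
  alloy U: M = 1.76×10⁻³
  alloy W: M = 1.04×10⁻³
Alloy U has the largest M.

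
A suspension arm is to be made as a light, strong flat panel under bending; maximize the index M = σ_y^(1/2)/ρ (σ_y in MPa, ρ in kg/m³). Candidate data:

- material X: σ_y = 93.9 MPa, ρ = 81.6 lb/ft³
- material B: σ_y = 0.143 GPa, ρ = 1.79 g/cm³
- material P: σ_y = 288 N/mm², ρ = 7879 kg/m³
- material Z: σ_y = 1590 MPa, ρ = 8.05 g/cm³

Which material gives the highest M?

In SI units:
  material X: σ_y = 93.90 MPa, ρ = 1307 kg/m³
  material B: σ_y = 143.0 MPa, ρ = 1790 kg/m³
  material P: σ_y = 288.0 MPa, ρ = 7879 kg/m³
  material Z: σ_y = 1590 MPa, ρ = 8050 kg/m³
  material X: M = 7.41×10⁻³
  material B: M = 6.68×10⁻³
  material Z: M = 4.95×10⁻³
  material P: M = 2.15×10⁻³
Highest index: material X.

material X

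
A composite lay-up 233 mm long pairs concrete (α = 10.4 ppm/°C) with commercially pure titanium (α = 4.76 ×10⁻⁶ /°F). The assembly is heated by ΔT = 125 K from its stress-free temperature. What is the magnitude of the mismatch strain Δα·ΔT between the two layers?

commercially pure titanium: α = 4.76×10⁻⁶/°F × 9/5 = 8.57×10⁻⁶/K.
Δα = |10.4 − 8.57|×10⁻⁶/K = 1.83×10⁻⁶/K.
Mismatch strain = Δα·ΔT = 1.83×10⁻⁶ × 125.0 = 2.29×10⁻⁴.

2.29×10⁻⁴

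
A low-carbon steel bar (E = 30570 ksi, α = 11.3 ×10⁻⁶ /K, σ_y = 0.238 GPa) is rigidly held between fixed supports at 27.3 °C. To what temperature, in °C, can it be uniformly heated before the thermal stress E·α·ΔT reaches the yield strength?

E = 30570 ksi = 210.8 GPa.
σ_y = 0.238 GPa = 238.0 MPa.
E·α·ΔT = 238.0 MPa ⇒ ΔT = 238.0 / (210.8×10³ × 11.3×10⁻⁶) = 99.93 K.
T = 27.3 + 99.93 = 127.2 °C.

127 °C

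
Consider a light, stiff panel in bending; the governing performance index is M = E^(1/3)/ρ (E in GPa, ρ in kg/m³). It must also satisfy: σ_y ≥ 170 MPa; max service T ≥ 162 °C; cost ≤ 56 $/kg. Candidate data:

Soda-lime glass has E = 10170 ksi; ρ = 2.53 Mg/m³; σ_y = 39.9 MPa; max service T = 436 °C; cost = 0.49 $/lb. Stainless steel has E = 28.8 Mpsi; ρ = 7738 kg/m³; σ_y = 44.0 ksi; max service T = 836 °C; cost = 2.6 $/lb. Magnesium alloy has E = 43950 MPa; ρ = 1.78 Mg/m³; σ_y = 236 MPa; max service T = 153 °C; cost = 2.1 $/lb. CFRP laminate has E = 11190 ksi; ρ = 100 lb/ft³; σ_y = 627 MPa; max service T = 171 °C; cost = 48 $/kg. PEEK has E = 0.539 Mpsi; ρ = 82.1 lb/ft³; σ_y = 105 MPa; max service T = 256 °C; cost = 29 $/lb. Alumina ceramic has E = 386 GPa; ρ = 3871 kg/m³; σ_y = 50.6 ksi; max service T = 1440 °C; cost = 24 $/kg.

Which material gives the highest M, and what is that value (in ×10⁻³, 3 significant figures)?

Screen on constraints: σ_y ≥ 170 MPa; max service T ≥ 162 °C; cost ≤ 56 $/kg. Survivors: stainless steel, CFRP laminate, alumina ceramic.
After converting to SI:
  stainless steel: E = 198.6 GPa, ρ = 7738 kg/m³
  CFRP laminate: E = 77.15 GPa, ρ = 1602 kg/m³
  alumina ceramic: E = 386.0 GPa, ρ = 3871 kg/m³
  CFRP laminate: M = 2.66×10⁻³
  alumina ceramic: M = 1.88×10⁻³
  stainless steel: M = 0.754×10⁻³
CFRP laminate has the largest M.

CFRP laminate, M = 2.66×10⁻³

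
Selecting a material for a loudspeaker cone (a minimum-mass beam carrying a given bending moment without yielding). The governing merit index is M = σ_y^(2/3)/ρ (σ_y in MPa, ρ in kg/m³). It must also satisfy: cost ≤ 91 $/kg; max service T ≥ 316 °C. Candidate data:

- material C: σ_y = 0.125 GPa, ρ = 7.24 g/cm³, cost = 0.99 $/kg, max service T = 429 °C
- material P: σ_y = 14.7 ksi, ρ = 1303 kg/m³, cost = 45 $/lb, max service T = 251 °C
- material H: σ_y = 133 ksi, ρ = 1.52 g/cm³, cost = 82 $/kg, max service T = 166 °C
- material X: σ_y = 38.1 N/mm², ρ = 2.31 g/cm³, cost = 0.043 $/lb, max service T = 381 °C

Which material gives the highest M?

Screen on constraints: cost ≤ 91 $/kg; max service T ≥ 316 °C. Survivors: material C, material X.
In SI units:
  material C: σ_y = 125.0 MPa, ρ = 7240 kg/m³
  material X: σ_y = 38.10 MPa, ρ = 2310 kg/m³
  material X: M = 4.90×10⁻³
  material C: M = 3.45×10⁻³
Material X ranks first.

material X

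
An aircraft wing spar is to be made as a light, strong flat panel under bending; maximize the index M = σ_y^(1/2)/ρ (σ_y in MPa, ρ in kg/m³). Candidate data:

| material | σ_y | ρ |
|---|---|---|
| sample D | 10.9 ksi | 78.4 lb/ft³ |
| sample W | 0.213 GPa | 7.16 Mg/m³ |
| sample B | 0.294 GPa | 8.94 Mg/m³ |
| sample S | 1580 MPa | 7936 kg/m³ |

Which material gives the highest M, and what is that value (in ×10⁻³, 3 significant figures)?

In SI units:
  sample D: σ_y = 75.15 MPa, ρ = 1256 kg/m³
  sample W: σ_y = 213.0 MPa, ρ = 7160 kg/m³
  sample B: σ_y = 294.0 MPa, ρ = 8940 kg/m³
  sample S: σ_y = 1580 MPa, ρ = 7936 kg/m³
  sample D: M = 6.90×10⁻³
  sample S: M = 5.01×10⁻³
  sample W: M = 2.04×10⁻³
  sample B: M = 1.92×10⁻³
Sample D ranks first.

sample D, M = 6.90×10⁻³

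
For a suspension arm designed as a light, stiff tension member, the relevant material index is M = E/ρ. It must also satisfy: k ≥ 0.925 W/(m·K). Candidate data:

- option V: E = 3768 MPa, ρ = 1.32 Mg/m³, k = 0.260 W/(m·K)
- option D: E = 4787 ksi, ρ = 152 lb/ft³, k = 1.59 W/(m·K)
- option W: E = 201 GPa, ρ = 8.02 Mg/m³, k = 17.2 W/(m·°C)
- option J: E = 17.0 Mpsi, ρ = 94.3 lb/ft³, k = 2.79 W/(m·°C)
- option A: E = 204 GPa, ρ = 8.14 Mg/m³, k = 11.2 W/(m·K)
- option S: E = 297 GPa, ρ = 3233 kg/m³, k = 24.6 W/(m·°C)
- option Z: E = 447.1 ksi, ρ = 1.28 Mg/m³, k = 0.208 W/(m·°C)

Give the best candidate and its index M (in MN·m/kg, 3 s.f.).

option S, M = 91.9 MN·m/kg

Screen on constraints: k ≥ 0.925 W/(m·K). Survivors: option D, option W, option J, option A, option S.
After converting to SI:
  option D: E = 33.01 GPa, ρ = 2435 kg/m³
  option W: E = 201.0 GPa, ρ = 8020 kg/m³
  option J: E = 117.2 GPa, ρ = 1511 kg/m³
  option A: E = 204.0 GPa, ρ = 8140 kg/m³
  option S: E = 297.0 GPa, ρ = 3233 kg/m³
  option S: M = 91.9 MN·m/kg
  option J: M = 77.6 MN·m/kg
  option W: M = 25.1 MN·m/kg
  option A: M = 25.1 MN·m/kg
  option D: M = 13.6 MN·m/kg
Option S has the largest M.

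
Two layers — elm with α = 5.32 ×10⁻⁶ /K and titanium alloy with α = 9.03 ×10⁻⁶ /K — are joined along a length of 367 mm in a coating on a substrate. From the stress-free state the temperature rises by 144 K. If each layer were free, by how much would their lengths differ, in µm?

196 µm

Δα = |5.32 − 9.03|×10⁻⁶/K = 3.71×10⁻⁶/K.
ΔL_mismatch = Δα·L·ΔT = 3.71×10⁻⁶ × 367.0 mm × 144.0 K = 196 µm.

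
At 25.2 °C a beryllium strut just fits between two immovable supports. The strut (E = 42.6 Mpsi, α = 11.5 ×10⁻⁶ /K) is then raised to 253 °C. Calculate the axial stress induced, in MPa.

769 MPa

E = 42.6 Mpsi = 293.7 GPa.
ΔT = 227.8 K. Constrained thermal stress σ = E·α·ΔT = 293.7×10³ MPa × 11.5×10⁻⁶ × 227.8 = 769 MPa (compressive).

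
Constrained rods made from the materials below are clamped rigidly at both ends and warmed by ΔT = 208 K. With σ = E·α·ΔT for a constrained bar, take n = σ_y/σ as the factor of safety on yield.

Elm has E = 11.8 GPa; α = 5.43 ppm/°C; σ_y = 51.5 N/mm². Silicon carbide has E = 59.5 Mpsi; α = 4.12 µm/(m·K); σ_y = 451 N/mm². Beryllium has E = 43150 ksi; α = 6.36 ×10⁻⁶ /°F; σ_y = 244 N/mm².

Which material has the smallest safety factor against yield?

Converting E to GPa, α to ×10⁻⁶/K, σ_y to MPa, then σ and n for each:
  elm: E = 11.80, α = 5.43, σ_y = 51.50 → σ = 13.3 MPa, n = 3.86
  silicon carbide: E = 410.2, α = 4.12, σ_y = 451.0 → σ = 352 MPa, n = 1.28
  beryllium: E = 297.5, α = 11.4, σ_y = 244.0 → σ = 708 MPa, n = 0.344
Beryllium has the lowest safety factor, n = 0.344.

beryllium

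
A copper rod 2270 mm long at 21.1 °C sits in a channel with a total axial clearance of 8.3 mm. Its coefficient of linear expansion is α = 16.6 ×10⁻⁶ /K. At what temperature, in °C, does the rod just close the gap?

241 °C

α·L₀·ΔT = 8.3 mm ⇒ ΔT = 8.3 / (16.6×10⁻⁶ × 2270.0) = 220.3 K.
T = 21.1 + 220.3 = 241.4 °C.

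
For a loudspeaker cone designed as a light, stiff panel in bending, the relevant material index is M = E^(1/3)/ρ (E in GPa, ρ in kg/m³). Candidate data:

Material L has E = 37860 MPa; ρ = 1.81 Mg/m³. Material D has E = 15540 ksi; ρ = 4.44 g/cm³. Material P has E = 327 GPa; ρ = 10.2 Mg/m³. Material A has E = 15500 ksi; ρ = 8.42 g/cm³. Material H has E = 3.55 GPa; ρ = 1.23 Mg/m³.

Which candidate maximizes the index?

After converting to SI:
  material L: E = 37.86 GPa, ρ = 1810 kg/m³
  material D: E = 107.1 GPa, ρ = 4440 kg/m³
  material P: E = 327.0 GPa, ρ = 10200 kg/m³
  material A: E = 106.9 GPa, ρ = 8420 kg/m³
  material H: E = 3.550 GPa, ρ = 1230 kg/m³
  material L: M = 1.86×10⁻³
  material H: M = 1.24×10⁻³
  material D: M = 1.07×10⁻³
  material P: M = 0.675×10⁻³
  material A: M = 0.564×10⁻³
Material L ranks first.

material L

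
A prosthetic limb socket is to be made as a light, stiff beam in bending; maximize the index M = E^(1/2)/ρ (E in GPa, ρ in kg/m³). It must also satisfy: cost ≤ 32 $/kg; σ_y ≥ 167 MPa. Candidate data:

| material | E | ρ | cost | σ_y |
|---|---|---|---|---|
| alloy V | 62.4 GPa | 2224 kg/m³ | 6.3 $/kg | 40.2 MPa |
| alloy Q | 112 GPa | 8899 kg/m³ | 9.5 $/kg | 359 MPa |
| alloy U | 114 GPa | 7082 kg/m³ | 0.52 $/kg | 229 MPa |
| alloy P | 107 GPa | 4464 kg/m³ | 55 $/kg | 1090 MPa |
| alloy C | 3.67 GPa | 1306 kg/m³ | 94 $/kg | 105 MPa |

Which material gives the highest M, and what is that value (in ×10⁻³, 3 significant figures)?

alloy U, M = 1.51×10⁻³

Screen on constraints: cost ≤ 32 $/kg; σ_y ≥ 167 MPa. Survivors: alloy Q, alloy U.
Computing M directly (units already consistent):
  alloy U: M = 1.51×10⁻³
  alloy Q: M = 1.19×10⁻³
Highest index: alloy U.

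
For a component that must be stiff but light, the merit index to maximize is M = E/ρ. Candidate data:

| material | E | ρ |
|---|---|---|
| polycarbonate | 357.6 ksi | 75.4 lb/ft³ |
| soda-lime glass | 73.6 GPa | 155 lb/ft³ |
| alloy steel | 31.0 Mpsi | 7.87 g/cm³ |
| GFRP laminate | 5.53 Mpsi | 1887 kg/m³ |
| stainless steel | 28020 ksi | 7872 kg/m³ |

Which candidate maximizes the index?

soda-lime glass

Putting every candidate on a common basis:
  polycarbonate: E = 2.466 GPa, ρ = 1208 kg/m³
  soda-lime glass: E = 73.60 GPa, ρ = 2483 kg/m³
  alloy steel: E = 213.7 GPa, ρ = 7870 kg/m³
  GFRP laminate: E = 38.13 GPa, ρ = 1887 kg/m³
  stainless steel: E = 193.2 GPa, ρ = 7872 kg/m³
  soda-lime glass: M = 29.6 MN·m/kg
  alloy steel: M = 27.2 MN·m/kg
  stainless steel: M = 24.5 MN·m/kg
  GFRP laminate: M = 20.2 MN·m/kg
  polycarbonate: M = 2.04 MN·m/kg
Soda-lime glass ranks first.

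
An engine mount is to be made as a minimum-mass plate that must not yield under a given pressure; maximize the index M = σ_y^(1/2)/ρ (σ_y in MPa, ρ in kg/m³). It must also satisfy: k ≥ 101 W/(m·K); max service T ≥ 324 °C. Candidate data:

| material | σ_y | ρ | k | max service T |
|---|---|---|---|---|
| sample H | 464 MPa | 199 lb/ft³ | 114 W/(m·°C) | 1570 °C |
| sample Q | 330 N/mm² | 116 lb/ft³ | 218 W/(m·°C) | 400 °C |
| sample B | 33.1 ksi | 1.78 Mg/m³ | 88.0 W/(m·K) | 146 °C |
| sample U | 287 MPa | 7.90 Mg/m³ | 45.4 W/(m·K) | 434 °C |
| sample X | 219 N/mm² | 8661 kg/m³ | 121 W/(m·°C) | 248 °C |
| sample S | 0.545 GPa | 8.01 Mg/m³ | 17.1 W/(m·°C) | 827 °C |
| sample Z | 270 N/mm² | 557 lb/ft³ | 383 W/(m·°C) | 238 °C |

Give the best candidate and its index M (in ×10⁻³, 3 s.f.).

sample Q, M = 9.78×10⁻³

Screen on constraints: k ≥ 101 W/(m·K); max service T ≥ 324 °C. Survivors: sample H, sample Q.
After converting to SI:
  sample H: σ_y = 464.0 MPa, ρ = 3188 kg/m³
  sample Q: σ_y = 330.0 MPa, ρ = 1858 kg/m³
  sample Q: M = 9.78×10⁻³
  sample H: M = 6.76×10⁻³
Highest index: sample Q.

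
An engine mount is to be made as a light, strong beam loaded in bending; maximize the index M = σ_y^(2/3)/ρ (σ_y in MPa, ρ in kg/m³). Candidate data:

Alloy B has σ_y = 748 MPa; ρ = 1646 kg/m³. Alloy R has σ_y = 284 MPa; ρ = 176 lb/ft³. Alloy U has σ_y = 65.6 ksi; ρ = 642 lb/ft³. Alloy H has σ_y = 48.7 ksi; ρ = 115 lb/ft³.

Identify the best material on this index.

alloy B

Normalizing units and computing the index:
  alloy B: σ_y = 748.0 MPa, ρ = 1646 kg/m³
  alloy R: σ_y = 284.0 MPa, ρ = 2819 kg/m³
  alloy U: σ_y = 452.3 MPa, ρ = 10280 kg/m³
  alloy H: σ_y = 335.8 MPa, ρ = 1842 kg/m³
  alloy B: M = 50.1×10⁻³
  alloy H: M = 26.2×10⁻³
  alloy R: M = 15.3×10⁻³
  alloy U: M = 5.73×10⁻³
Alloy B has the largest M.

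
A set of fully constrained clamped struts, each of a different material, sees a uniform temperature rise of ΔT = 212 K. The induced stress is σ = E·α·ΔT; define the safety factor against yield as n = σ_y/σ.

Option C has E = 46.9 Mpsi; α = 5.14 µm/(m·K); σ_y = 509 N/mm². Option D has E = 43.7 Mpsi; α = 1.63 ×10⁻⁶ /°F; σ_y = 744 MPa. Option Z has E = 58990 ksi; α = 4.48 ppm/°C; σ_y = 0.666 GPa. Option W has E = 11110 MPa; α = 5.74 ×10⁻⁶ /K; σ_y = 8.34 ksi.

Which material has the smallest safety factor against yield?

Converting E to GPa, α to ×10⁻⁶/K, σ_y to MPa, then σ and n for each:
  option C: E = 323.4, α = 5.14, σ_y = 509.0 → σ = 352 MPa, n = 1.44
  option D: E = 301.3, α = 2.93, σ_y = 744.0 → σ = 187 MPa, n = 3.97
  option Z: E = 406.7, α = 4.48, σ_y = 666.0 → σ = 386 MPa, n = 1.72
  option W: E = 11.11, α = 5.74, σ_y = 57.50 → σ = 13.5 MPa, n = 4.25
The minimum is option C at n = 1.44.

option C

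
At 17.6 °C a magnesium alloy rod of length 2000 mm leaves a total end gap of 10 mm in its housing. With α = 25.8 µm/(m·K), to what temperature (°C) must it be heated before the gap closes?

α·L₀·ΔT = 10.0 mm ⇒ ΔT = 10.0 / (25.8×10⁻⁶ × 2000.0) = 193.8 K.
T = 17.6 + 193.8 = 211.4 °C.

211 °C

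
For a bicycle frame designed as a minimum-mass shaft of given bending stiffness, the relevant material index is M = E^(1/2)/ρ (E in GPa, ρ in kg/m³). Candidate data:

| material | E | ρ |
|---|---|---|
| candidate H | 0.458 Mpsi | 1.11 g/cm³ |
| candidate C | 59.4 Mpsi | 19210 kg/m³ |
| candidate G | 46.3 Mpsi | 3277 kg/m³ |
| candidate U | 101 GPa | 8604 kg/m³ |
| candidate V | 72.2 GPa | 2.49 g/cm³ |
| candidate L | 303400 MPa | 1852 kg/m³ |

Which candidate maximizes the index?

candidate L

After converting to SI:
  candidate H: E = 3.158 GPa, ρ = 1110 kg/m³
  candidate C: E = 409.5 GPa, ρ = 19210 kg/m³
  candidate G: E = 319.2 GPa, ρ = 3277 kg/m³
  candidate U: E = 101.0 GPa, ρ = 8604 kg/m³
  candidate V: E = 72.20 GPa, ρ = 2490 kg/m³
  candidate L: E = 303.4 GPa, ρ = 1852 kg/m³
  candidate L: M = 9.41×10⁻³
  candidate G: M = 5.45×10⁻³
  candidate V: M = 3.41×10⁻³
  candidate H: M = 1.60×10⁻³
  candidate U: M = 1.17×10⁻³
  candidate C: M = 1.05×10⁻³
The maximum is for candidate L.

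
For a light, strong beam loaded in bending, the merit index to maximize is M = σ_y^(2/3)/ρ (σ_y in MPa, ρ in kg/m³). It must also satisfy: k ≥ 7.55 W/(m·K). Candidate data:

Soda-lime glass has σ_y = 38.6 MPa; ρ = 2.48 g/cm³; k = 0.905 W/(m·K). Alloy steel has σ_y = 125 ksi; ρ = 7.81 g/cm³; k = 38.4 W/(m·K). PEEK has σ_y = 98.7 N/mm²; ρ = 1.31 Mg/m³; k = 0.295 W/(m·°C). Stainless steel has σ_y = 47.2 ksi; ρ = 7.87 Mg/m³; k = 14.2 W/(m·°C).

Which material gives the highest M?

Screen on constraints: k ≥ 7.55 W/(m·K). Survivors: alloy steel, stainless steel.
After converting to SI:
  alloy steel: σ_y = 861.8 MPa, ρ = 7810 kg/m³
  stainless steel: σ_y = 325.4 MPa, ρ = 7870 kg/m³
  alloy steel: M = 11.6×10⁻³
  stainless steel: M = 6.01×10⁻³
Alloy steel has the largest M.

alloy steel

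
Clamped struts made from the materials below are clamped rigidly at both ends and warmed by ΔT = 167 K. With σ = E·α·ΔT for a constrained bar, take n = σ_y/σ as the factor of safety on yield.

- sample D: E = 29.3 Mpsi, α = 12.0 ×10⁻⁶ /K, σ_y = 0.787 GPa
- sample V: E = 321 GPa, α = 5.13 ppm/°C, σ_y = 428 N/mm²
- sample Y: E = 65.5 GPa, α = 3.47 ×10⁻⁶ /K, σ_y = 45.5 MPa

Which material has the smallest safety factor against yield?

Per material, after unit conversion:
  sample D: E = 202.0, α = 12.0, σ_y = 787.0 → σ = 405 MPa, n = 1.94
  sample V: E = 321.0, α = 5.13, σ_y = 428.0 → σ = 275 MPa, n = 1.56
  sample Y: E = 65.50, α = 3.47, σ_y = 45.50 → σ = 38.0 MPa, n = 1.20
Sample Y has the lowest safety factor, n = 1.20.

sample Y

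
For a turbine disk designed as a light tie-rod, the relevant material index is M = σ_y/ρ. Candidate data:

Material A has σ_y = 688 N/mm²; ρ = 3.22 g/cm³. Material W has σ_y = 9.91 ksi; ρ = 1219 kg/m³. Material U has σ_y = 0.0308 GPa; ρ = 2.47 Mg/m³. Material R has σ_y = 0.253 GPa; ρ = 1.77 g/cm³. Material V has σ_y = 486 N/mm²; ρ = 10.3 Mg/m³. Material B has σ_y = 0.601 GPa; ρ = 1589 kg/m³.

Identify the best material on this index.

material B

In SI units:
  material A: σ_y = 688.0 MPa, ρ = 3220 kg/m³
  material W: σ_y = 68.33 MPa, ρ = 1219 kg/m³
  material U: σ_y = 30.80 MPa, ρ = 2470 kg/m³
  material R: σ_y = 253.0 MPa, ρ = 1770 kg/m³
  material V: σ_y = 486.0 MPa, ρ = 10300 kg/m³
  material B: σ_y = 601.0 MPa, ρ = 1589 kg/m³
  material B: M = 378 kN·m/kg
  material A: M = 214 kN·m/kg
  material R: M = 143 kN·m/kg
  material W: M = 56.1 kN·m/kg
  material V: M = 47.2 kN·m/kg
  material U: M = 12.5 kN·m/kg
Material B has the largest M.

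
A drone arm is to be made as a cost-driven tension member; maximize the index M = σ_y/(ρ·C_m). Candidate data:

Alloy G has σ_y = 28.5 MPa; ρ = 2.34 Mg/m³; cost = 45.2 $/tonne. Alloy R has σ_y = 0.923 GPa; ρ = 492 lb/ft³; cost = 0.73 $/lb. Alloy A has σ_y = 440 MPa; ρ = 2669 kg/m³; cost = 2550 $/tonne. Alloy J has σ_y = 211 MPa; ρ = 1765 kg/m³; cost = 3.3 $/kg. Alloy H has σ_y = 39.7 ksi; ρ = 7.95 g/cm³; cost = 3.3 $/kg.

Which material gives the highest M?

alloy G

After converting to SI:
  alloy G: σ_y = 28.50 MPa, ρ = 2340 kg/m³, cost = 0.04520 $/kg
  alloy R: σ_y = 923.0 MPa, ρ = 7881 kg/m³, cost = 1.609 $/kg
  alloy A: σ_y = 440.0 MPa, ρ = 2669 kg/m³, cost = 2.550 $/kg
  alloy J: σ_y = 211.0 MPa, ρ = 1765 kg/m³, cost = 3.300 $/kg
  alloy H: σ_y = 273.7 MPa, ρ = 7950 kg/m³, cost = 3.300 $/kg
  alloy G: M = 269 kN·m per $
  alloy R: M = 72.8 kN·m per $
  alloy A: M = 64.6 kN·m per $
  alloy J: M = 36.2 kN·m per $
  alloy H: M = 10.4 kN·m per $
Alloy G has the largest M.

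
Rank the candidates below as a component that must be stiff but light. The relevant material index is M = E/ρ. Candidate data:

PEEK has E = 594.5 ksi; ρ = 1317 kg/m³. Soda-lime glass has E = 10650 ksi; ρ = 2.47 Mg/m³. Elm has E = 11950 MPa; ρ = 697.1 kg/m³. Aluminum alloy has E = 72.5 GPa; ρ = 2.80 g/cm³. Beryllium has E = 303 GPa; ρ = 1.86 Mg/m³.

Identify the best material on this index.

beryllium

In SI units:
  PEEK: E = 4.099 GPa, ρ = 1317 kg/m³
  soda-lime glass: E = 73.43 GPa, ρ = 2470 kg/m³
  elm: E = 11.95 GPa, ρ = 697.1 kg/m³
  aluminum alloy: E = 72.50 GPa, ρ = 2800 kg/m³
  beryllium: E = 303.0 GPa, ρ = 1860 kg/m³
  beryllium: M = 163 MN·m/kg
  soda-lime glass: M = 29.7 MN·m/kg
  aluminum alloy: M = 25.9 MN·m/kg
  elm: M = 17.1 MN·m/kg
  PEEK: M = 3.11 MN·m/kg
Beryllium ranks first.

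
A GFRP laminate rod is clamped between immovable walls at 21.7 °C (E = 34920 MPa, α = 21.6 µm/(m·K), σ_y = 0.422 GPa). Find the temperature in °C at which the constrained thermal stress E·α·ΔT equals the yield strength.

E = 34920 MPa = 34.92 GPa.
σ_y = 0.422 GPa = 422.0 MPa.
E·α·ΔT = 422.0 MPa ⇒ ΔT = 422.0 / (34.92×10³ × 21.6×10⁻⁶) = 559.5 K.
T = 21.7 + 559.5 = 581.2 °C.

581 °C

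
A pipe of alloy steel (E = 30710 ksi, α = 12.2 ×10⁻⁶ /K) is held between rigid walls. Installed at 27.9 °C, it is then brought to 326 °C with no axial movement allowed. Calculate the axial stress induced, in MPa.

770 MPa

E = 30710 ksi = 211.7 GPa.
ΔT = 298.1 K. Constrained thermal stress σ = E·α·ΔT = 211.7×10³ MPa × 12.2×10⁻⁶ × 298.1 = 770 MPa (compressive).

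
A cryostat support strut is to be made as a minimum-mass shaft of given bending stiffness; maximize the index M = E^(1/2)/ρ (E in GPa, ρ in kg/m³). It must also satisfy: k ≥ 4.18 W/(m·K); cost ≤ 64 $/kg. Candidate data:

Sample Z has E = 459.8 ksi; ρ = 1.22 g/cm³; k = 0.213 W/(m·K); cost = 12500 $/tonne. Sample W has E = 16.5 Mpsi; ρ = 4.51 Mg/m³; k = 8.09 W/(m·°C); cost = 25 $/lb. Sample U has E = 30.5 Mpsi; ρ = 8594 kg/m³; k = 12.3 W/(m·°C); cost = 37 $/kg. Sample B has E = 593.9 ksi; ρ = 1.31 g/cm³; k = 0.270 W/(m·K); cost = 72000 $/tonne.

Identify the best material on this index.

sample W

Screen on constraints: k ≥ 4.18 W/(m·K); cost ≤ 64 $/kg. Survivors: sample W, sample U.
In SI units:
  sample W: E = 113.8 GPa, ρ = 4510 kg/m³
  sample U: E = 210.3 GPa, ρ = 8594 kg/m³
  sample W: M = 2.36×10⁻³
  sample U: M = 1.69×10⁻³
The maximum is for sample W.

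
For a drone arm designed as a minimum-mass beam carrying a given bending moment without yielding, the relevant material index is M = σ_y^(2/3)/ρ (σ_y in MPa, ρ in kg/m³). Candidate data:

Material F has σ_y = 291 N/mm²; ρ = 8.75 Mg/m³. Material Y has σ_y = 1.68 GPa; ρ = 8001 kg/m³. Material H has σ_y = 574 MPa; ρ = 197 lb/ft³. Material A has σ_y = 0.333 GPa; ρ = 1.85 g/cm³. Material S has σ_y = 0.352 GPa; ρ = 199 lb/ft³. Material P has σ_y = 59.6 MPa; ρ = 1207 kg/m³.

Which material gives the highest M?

In SI units:
  material F: σ_y = 291.0 MPa, ρ = 8750 kg/m³
  material Y: σ_y = 1680 MPa, ρ = 8001 kg/m³
  material H: σ_y = 574.0 MPa, ρ = 3156 kg/m³
  material A: σ_y = 333.0 MPa, ρ = 1850 kg/m³
  material S: σ_y = 352.0 MPa, ρ = 3188 kg/m³
  material P: σ_y = 59.60 MPa, ρ = 1207 kg/m³
  material A: M = 26.0×10⁻³
  material H: M = 21.9×10⁻³
  material Y: M = 17.7×10⁻³
  material S: M = 15.6×10⁻³
  material P: M = 12.6×10⁻³
  material F: M = 5.02×10⁻³
Highest index: material A.

material A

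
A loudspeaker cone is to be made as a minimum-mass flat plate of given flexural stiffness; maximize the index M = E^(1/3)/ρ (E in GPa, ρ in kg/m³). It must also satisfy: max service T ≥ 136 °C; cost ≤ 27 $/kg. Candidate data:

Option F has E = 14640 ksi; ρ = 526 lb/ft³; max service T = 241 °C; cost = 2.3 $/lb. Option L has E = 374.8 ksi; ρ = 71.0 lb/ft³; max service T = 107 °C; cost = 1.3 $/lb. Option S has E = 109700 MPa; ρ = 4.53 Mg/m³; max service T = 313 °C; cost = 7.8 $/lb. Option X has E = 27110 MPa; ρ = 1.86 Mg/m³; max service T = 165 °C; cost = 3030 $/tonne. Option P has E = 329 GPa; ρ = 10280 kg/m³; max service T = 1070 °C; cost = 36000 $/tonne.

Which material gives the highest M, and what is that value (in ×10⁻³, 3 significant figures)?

Screen on constraints: max service T ≥ 136 °C; cost ≤ 27 $/kg. Survivors: option F, option S, option X.
In SI units:
  option F: E = 100.9 GPa, ρ = 8426 kg/m³
  option S: E = 109.7 GPa, ρ = 4530 kg/m³
  option X: E = 27.11 GPa, ρ = 1860 kg/m³
  option X: M = 1.62×10⁻³
  option S: M = 1.06×10⁻³
  option F: M = 0.553×10⁻³
Option X has the largest M.

option X, M = 1.62×10⁻³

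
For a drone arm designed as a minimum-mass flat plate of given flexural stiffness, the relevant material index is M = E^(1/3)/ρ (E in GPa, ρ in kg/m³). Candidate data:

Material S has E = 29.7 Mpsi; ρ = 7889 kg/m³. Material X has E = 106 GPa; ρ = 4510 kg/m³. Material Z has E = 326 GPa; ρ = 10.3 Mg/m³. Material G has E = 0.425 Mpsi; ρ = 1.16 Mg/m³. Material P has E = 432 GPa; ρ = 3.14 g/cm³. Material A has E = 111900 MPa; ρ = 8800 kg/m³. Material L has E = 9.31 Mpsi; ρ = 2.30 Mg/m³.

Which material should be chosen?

Normalizing units and computing the index:
  material S: E = 204.8 GPa, ρ = 7889 kg/m³
  material X: E = 106.0 GPa, ρ = 4510 kg/m³
  material Z: E = 326.0 GPa, ρ = 10300 kg/m³
  material G: E = 2.930 GPa, ρ = 1160 kg/m³
  material P: E = 432.0 GPa, ρ = 3140 kg/m³
  material A: E = 111.9 GPa, ρ = 8800 kg/m³
  material L: E = 64.19 GPa, ρ = 2300 kg/m³
  material P: M = 2.41×10⁻³
  material L: M = 1.74×10⁻³
  material G: M = 1.23×10⁻³
  material X: M = 1.05×10⁻³
  material S: M = 0.747×10⁻³
  material Z: M = 0.668×10⁻³
  material A: M = 0.548×10⁻³
Material P ranks first.

material P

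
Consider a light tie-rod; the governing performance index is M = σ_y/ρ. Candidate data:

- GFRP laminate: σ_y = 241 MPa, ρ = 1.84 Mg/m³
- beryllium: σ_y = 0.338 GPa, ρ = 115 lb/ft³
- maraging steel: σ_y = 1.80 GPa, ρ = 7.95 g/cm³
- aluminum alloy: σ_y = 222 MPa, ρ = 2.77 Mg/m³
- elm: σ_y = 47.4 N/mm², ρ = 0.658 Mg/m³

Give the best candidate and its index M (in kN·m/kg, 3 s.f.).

maraging steel, M = 226 kN·m/kg

In SI units:
  GFRP laminate: σ_y = 241.0 MPa, ρ = 1840 kg/m³
  beryllium: σ_y = 338.0 MPa, ρ = 1842 kg/m³
  maraging steel: σ_y = 1800 MPa, ρ = 7950 kg/m³
  aluminum alloy: σ_y = 222.0 MPa, ρ = 2770 kg/m³
  elm: σ_y = 47.40 MPa, ρ = 658.0 kg/m³
  maraging steel: M = 226 kN·m/kg
  beryllium: M = 183 kN·m/kg
  GFRP laminate: M = 131 kN·m/kg
  aluminum alloy: M = 80.1 kN·m/kg
  elm: M = 72.0 kN·m/kg
Highest index: maraging steel.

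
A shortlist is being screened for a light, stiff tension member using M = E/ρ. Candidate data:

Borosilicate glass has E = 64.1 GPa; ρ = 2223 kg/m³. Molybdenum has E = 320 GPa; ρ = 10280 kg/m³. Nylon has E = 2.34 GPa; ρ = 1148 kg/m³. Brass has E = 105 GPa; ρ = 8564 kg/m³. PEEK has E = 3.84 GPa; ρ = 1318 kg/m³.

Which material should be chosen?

molybdenum

Per-candidate index values:
  molybdenum: M = 31.1 MN·m/kg
  borosilicate glass: M = 28.8 MN·m/kg
  brass: M = 12.3 MN·m/kg
  PEEK: M = 2.91 MN·m/kg
  nylon: M = 2.04 MN·m/kg
Molybdenum ranks first.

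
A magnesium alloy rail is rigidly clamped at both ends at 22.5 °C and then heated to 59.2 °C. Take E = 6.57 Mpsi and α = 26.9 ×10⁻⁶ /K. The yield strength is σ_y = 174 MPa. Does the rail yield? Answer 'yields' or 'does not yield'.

does not yield

E = 6.57 Mpsi = 45.30 GPa.
ΔT = 36.70 K. Constrained thermal stress σ = E·α·ΔT = 45.30×10³ MPa × 26.9×10⁻⁶ × 36.70 = 44.7 MPa (compressive).
Compare to σ_y = 174 MPa: σ < σ_y, so it does not yield.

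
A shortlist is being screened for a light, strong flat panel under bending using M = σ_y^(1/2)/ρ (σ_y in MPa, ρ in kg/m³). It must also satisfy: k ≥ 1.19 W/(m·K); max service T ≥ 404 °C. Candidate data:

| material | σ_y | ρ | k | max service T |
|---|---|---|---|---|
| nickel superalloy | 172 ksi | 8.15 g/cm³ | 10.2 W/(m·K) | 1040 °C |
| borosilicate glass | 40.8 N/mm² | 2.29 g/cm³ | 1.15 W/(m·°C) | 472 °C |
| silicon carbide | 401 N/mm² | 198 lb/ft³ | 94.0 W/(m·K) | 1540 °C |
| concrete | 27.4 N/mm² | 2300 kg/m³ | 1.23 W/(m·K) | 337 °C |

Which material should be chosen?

silicon carbide

Screen on constraints: k ≥ 1.19 W/(m·K); max service T ≥ 404 °C. Survivors: nickel superalloy, silicon carbide.
After converting to SI:
  nickel superalloy: σ_y = 1186 MPa, ρ = 8150 kg/m³
  silicon carbide: σ_y = 401.0 MPa, ρ = 3172 kg/m³
  silicon carbide: M = 6.31×10⁻³
  nickel superalloy: M = 4.23×10⁻³
Silicon carbide ranks first.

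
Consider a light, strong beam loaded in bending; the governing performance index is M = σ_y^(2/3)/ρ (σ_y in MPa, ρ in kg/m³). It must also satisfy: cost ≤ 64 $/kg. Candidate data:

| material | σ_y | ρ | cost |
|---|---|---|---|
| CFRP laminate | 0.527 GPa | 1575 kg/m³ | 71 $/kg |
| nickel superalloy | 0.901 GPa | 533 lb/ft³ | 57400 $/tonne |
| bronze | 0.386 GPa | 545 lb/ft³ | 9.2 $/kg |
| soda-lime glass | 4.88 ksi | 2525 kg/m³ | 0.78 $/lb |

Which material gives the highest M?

nickel superalloy

Screen on constraints: cost ≤ 64 $/kg. Survivors: nickel superalloy, bronze, soda-lime glass.
Putting every candidate on a common basis:
  nickel superalloy: σ_y = 901.0 MPa, ρ = 8538 kg/m³
  bronze: σ_y = 386.0 MPa, ρ = 8730 kg/m³
  soda-lime glass: σ_y = 33.65 MPa, ρ = 2525 kg/m³
  nickel superalloy: M = 10.9×10⁻³
  bronze: M = 6.07×10⁻³
  soda-lime glass: M = 4.13×10⁻³
Nickel superalloy ranks first.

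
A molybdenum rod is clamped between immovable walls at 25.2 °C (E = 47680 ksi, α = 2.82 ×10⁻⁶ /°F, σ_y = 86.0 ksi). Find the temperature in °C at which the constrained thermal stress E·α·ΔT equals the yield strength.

381 °C

E = 47680 ksi = 328.7 GPa.
α = 2.82×10⁻⁶/°F × 9/5 = 5.08×10⁻⁶/K.
σ_y = 86.0 ksi = 592.9 MPa.
E·α·ΔT = 592.9 MPa ⇒ ΔT = 592.9 / (328.7×10³ × 5.08×10⁻⁶) = 355.3 K.
T = 25.2 + 355.3 = 380.5 °C.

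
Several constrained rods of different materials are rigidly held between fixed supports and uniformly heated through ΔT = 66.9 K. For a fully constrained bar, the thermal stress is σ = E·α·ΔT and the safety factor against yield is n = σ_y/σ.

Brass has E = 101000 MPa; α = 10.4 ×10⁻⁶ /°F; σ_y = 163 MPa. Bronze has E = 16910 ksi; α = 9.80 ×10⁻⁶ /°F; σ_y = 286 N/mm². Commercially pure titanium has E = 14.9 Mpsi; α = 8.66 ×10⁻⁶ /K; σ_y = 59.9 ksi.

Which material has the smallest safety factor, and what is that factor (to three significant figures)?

brass, n = 1.29

Per material, after unit conversion:
  brass: E = 101.0, α = 18.7, σ_y = 163.0 → σ = 126 MPa, n = 1.29
  bronze: E = 116.6, α = 17.6, σ_y = 286.0 → σ = 138 MPa, n = 2.08
  commercially pure titanium: E = 102.7, α = 8.66, σ_y = 413.0 → σ = 59.5 MPa, n = 6.94
Brass has the lowest safety factor, n = 1.29.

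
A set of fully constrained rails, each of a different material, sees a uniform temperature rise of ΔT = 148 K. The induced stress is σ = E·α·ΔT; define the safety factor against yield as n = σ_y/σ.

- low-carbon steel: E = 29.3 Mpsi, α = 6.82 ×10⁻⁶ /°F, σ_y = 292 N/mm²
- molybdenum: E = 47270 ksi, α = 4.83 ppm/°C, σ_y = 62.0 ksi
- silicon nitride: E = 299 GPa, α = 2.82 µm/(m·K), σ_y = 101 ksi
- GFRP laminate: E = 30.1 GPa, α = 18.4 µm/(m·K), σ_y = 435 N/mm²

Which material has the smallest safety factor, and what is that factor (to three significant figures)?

low-carbon steel, n = 0.796

Converting E to GPa, α to ×10⁻⁶/K, σ_y to MPa, then σ and n for each:
  low-carbon steel: E = 202.0, α = 12.3, σ_y = 292.0 → σ = 367 MPa, n = 0.796
  molybdenum: E = 325.9, α = 4.83, σ_y = 427.5 → σ = 233 MPa, n = 1.83
  silicon nitride: E = 299.0, α = 2.82, σ_y = 696.4 → σ = 125 MPa, n = 5.58
  GFRP laminate: E = 30.10, α = 18.4, σ_y = 435.0 → σ = 82.0 MPa, n = 5.31
Low-carbon steel has the lowest safety factor, n = 0.796.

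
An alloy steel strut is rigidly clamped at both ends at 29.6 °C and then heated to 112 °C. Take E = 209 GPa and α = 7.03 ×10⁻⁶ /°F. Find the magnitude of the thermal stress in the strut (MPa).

α = 7.03×10⁻⁶/°F × 9/5 = 12.7×10⁻⁶/K.
ΔT = 82.40 K. Constrained thermal stress σ = E·α·ΔT = 209.0×10³ MPa × 12.7×10⁻⁶ × 82.40 = 218 MPa (compressive).

218 MPa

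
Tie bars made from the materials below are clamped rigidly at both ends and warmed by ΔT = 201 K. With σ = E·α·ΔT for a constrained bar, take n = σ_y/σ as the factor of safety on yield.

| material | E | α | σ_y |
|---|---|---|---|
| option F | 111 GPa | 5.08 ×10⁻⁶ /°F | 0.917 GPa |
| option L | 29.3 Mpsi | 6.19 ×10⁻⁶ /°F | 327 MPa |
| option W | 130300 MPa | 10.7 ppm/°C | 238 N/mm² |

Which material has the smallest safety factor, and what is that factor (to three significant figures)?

option L, n = 0.723

Converting E to GPa, α to ×10⁻⁶/K, σ_y to MPa, then σ and n for each:
  option F: E = 111.0, α = 9.14, σ_y = 917.0 → σ = 204 MPa, n = 4.49
  option L: E = 202.0, α = 11.1, σ_y = 327.0 → σ = 452 MPa, n = 0.723
  option W: E = 130.3, α = 10.7, σ_y = 238.0 → σ = 280 MPa, n = 0.849
Option L has the lowest safety factor, n = 0.723.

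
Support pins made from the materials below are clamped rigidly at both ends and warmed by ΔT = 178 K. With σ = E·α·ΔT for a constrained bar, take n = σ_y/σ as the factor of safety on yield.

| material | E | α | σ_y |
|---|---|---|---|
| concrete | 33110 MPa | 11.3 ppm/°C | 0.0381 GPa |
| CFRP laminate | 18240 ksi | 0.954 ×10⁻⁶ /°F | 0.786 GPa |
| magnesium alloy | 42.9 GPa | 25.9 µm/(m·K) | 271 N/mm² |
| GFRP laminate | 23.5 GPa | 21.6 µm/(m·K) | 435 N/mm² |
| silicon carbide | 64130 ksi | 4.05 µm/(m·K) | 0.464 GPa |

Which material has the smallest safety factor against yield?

concrete

With everything in SI (GPa, ×10⁻⁶/K, MPa):
  concrete: E = 33.11, α = 11.3, σ_y = 38.10 → σ = 66.6 MPa, n = 0.572
  CFRP laminate: E = 125.8, α = 1.72, σ_y = 786.0 → σ = 38.4 MPa, n = 20.4
  magnesium alloy: E = 42.90, α = 25.9, σ_y = 271.0 → σ = 198 MPa, n = 1.37
  GFRP laminate: E = 23.50, α = 21.6, σ_y = 435.0 → σ = 90.4 MPa, n = 4.81
  silicon carbide: E = 442.2, α = 4.05, σ_y = 464.0 → σ = 319 MPa, n = 1.46
Concrete has the lowest safety factor, n = 0.572.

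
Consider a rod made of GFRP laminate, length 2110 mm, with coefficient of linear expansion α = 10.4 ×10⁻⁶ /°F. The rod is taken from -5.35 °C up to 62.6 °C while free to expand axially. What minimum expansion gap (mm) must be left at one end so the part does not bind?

Convert α: 10.4×10⁻⁶/°F × (9/5) = 18.7×10⁻⁶/K.
ΔT = 62.6 − (-5.35) = 67.95 K.
ΔL = α·L₀·ΔT = 18.7×10⁻⁶ × 2110 mm × 67.95 K = 2.68 mm.

2.68 mm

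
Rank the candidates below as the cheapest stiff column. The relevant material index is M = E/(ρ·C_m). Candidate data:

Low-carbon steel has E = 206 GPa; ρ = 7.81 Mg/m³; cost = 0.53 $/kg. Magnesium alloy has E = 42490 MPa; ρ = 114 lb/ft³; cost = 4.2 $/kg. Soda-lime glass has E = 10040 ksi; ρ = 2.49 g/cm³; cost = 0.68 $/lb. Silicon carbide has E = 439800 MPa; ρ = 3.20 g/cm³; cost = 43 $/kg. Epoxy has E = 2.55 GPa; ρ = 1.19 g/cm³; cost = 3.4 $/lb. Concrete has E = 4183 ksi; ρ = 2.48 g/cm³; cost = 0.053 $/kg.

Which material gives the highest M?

Normalizing units and computing the index:
  low-carbon steel: E = 206.0 GPa, ρ = 7810 kg/m³, cost = 0.5300 $/kg
  magnesium alloy: E = 42.49 GPa, ρ = 1826 kg/m³, cost = 4.200 $/kg
  soda-lime glass: E = 69.22 GPa, ρ = 2490 kg/m³, cost = 1.499 $/kg
  silicon carbide: E = 439.8 GPa, ρ = 3200 kg/m³, cost = 43.00 $/kg
  epoxy: E = 2.550 GPa, ρ = 1190 kg/m³, cost = 7.496 $/kg
  concrete: E = 28.84 GPa, ρ = 2480 kg/m³, cost = 0.05300 $/kg
  concrete: M = 219 MN·m per $
  low-carbon steel: M = 49.8 MN·m per $
  soda-lime glass: M = 18.5 MN·m per $
  magnesium alloy: M = 5.54 MN·m per $
  silicon carbide: M = 3.20 MN·m per $
  epoxy: M = 0.286 MN·m per $
The maximum is for concrete.

concrete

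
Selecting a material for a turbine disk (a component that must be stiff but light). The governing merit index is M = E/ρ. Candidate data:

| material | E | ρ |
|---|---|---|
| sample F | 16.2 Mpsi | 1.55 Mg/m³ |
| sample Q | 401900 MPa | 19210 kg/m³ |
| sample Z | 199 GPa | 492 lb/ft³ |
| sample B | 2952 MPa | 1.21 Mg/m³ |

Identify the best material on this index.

sample F

In SI units:
  sample F: E = 111.7 GPa, ρ = 1550 kg/m³
  sample Q: E = 401.9 GPa, ρ = 19210 kg/m³
  sample Z: E = 199.0 GPa, ρ = 7881 kg/m³
  sample B: E = 2.952 GPa, ρ = 1210 kg/m³
  sample F: M = 72.1 MN·m/kg
  sample Z: M = 25.3 MN·m/kg
  sample Q: M = 20.9 MN·m/kg
  sample B: M = 2.44 MN·m/kg
Sample F ranks first.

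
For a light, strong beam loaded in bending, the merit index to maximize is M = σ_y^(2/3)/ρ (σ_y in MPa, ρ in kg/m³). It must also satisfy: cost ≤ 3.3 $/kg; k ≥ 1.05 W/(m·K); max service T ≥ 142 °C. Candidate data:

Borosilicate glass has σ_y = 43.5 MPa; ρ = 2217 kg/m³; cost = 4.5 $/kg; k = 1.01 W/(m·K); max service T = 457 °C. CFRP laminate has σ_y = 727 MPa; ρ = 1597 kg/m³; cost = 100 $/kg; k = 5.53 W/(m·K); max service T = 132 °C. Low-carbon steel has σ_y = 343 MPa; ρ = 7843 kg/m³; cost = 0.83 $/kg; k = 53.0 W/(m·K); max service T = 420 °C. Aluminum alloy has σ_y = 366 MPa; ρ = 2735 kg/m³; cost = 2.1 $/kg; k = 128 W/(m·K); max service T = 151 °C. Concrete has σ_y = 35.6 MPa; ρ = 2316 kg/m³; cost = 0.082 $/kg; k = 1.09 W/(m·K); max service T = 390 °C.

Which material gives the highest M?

Screen on constraints: cost ≤ 3.3 $/kg; k ≥ 1.05 W/(m·K); max service T ≥ 142 °C. Survivors: low-carbon steel, aluminum alloy, concrete.
Computing M directly (units already consistent):
  aluminum alloy: M = 18.7×10⁻³
  low-carbon steel: M = 6.25×10⁻³
  concrete: M = 4.67×10⁻³
Aluminum alloy has the largest M.

aluminum alloy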